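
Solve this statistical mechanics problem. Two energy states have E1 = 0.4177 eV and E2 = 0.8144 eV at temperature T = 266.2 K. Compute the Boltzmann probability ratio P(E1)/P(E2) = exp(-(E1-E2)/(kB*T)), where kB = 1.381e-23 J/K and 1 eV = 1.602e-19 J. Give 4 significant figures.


Step 1: Compute energy difference dE = E1 - E2 = 0.4177 - 0.8144 = -0.3967 eV
Step 2: Convert to Joules: dE_J = -0.3967 * 1.602e-19 = -6.355e-20 J
Step 3: Compute exponent = -dE_J / (kB * T) = -(-6.355e-20) / (1.381e-23 * 266.2) = 17.29
Step 4: P(E1)/P(E2) = exp(17.29) = 3.219e+07

3.219e+07


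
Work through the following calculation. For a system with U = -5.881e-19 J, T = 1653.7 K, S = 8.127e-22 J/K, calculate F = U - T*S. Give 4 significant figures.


Step 1: T*S = 1653.7 * 8.127e-22 = 1.344e-18 J
Step 2: F = U - T*S = -5.881e-19 - 1.344e-18
Step 3: F = -1.932e-18 J

-1.932e-18


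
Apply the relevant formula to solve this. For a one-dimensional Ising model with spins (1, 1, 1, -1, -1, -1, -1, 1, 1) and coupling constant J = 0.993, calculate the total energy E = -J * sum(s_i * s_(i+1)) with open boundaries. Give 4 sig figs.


Step 1: Nearest-neighbor products: 1, 1, -1, 1, 1, 1, -1, 1
Step 2: Sum of products = 4
Step 3: E = -0.993 * 4 = -3.972

-3.972


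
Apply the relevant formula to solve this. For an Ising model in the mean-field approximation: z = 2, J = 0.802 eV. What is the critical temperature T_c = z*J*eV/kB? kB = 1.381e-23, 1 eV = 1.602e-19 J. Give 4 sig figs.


Step 1: z*J = 2*0.802 = 1.604 eV
Step 2: Convert to Joules: 1.604*1.602e-19 = 2.57e-19 J
Step 3: T_c = 2.57e-19 / 1.381e-23 = 1.861e+04 K

1.861e+04


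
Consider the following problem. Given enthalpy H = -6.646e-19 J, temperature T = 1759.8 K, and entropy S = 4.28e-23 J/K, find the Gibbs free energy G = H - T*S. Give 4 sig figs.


Step 1: T*S = 1759.8 * 4.28e-23 = 7.532e-20 J
Step 2: G = H - T*S = -6.646e-19 - 7.532e-20
Step 3: G = -7.399e-19 J

-7.399e-19


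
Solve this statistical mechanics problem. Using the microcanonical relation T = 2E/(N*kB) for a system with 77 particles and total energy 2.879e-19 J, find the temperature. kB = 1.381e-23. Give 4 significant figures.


Step 1: Numerator = 2*E = 2*2.879e-19 = 5.758e-19 J
Step 2: Denominator = N*kB = 77*1.381e-23 = 1.063e-21
Step 3: T = 5.758e-19 / 1.063e-21 = 541.5 K

541.5


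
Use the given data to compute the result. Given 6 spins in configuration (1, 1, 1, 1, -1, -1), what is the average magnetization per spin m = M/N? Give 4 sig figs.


Step 1: Count up spins (+1): 4, down spins (-1): 2
Step 2: Total magnetization M = 4 - 2 = 2
Step 3: m = M/N = 2/6 = 0.3333

0.3333


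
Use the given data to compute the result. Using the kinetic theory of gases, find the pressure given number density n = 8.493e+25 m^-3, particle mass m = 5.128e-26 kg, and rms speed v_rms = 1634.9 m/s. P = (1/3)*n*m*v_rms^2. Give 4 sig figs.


Step 1: v_rms^2 = 1634.9^2 = 2.673e+06
Step 2: n*m = 8.493e+25*5.128e-26 = 4.355
Step 3: P = (1/3)*4.355*2.673e+06 = 3.88e+06 Pa

3.88e+06


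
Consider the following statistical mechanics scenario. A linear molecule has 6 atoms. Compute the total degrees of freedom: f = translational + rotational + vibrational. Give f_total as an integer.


Step 1: Translational DOF = 3
Step 2: Rotational DOF (linear) = 2
Step 3: Vibrational DOF = 3*6 - 5 = 13
Step 4: Total = 3 + 2 + 13 = 18

18


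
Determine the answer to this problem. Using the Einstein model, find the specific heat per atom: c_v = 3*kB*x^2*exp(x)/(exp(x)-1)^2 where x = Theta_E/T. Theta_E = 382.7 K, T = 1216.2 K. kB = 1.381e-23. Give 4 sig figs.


Step 1: x = Theta_E/T = 382.7/1216.2 = 0.3147
Step 2: x^2 = 0.09902
Step 3: exp(x) = 1.37
Step 4: c_v = 3*1.381e-23*0.09902*1.37/(1.37-1)^2 = 4.109e-23

4.109e-23


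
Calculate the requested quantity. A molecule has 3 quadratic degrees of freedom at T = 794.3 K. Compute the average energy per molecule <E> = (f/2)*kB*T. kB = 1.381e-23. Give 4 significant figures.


Step 1: f/2 = 3/2 = 1.5
Step 2: kB*T = 1.381e-23 * 794.3 = 1.097e-20
Step 3: <E> = 1.5 * 1.097e-20 = 1.645e-20 J

1.645e-20


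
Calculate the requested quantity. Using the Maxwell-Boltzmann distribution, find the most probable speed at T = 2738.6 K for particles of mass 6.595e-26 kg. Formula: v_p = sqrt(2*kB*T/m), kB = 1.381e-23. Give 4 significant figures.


Step 1: Numerator = 2*kB*T = 2*1.381e-23*2738.6 = 7.564e-20
Step 2: Ratio = 7.564e-20 / 6.595e-26 = 1.147e+06
Step 3: v_p = sqrt(1.147e+06) = 1071 m/s

1071


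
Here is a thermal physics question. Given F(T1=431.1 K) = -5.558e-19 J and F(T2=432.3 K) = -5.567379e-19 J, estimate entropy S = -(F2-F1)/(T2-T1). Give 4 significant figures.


Step 1: dF = F2 - F1 = -5.567379e-19 - (-5.558e-19) = -9.379e-22 J
Step 2: dT = T2 - T1 = 432.3 - 431.1 = 1.2 K
Step 3: S = -dF/dT = -(-9.379e-22)/1.2 = 7.816e-22 J/K

7.816e-22


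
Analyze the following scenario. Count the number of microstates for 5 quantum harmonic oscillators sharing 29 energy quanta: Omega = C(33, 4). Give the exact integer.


Step 1: Use binomial coefficient C(33, 4)
Step 2: Numerator = 33! / 29!
Step 3: Denominator = 4!
Step 4: Omega = 40920

40920


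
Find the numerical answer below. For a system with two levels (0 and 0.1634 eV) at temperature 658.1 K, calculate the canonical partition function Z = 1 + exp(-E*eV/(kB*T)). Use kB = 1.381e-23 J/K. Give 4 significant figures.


Step 1: Compute beta*E = E*eV/(kB*T) = 0.1634*1.602e-19/(1.381e-23*658.1) = 2.88
Step 2: exp(-beta*E) = exp(-2.88) = 0.05612
Step 3: Z = 1 + 0.05612 = 1.056

1.056


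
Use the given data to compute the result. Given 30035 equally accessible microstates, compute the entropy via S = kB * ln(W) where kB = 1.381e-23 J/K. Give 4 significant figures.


Step 1: ln(W) = ln(30035) = 10.31
Step 2: S = kB * ln(W) = 1.381e-23 * 10.31
Step 3: S = 1.424e-22 J/K

1.424e-22


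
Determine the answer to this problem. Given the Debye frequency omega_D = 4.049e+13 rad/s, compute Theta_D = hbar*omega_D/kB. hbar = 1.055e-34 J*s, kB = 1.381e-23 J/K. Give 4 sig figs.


Step 1: hbar*omega_D = 1.055e-34 * 4.049e+13 = 4.272e-21 J
Step 2: Theta_D = 4.272e-21 / 1.381e-23
Step 3: Theta_D = 309.3 K

309.3


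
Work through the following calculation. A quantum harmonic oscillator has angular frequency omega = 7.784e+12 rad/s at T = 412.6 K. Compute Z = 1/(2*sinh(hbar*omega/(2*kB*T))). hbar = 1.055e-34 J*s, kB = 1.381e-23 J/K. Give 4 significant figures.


Step 1: Compute x = hbar*omega/(kB*T) = 1.055e-34*7.784e+12/(1.381e-23*412.6) = 0.1441
Step 2: x/2 = 0.07206
Step 3: sinh(x/2) = 0.07212
Step 4: Z = 1/(2*0.07212) = 6.933

6.933


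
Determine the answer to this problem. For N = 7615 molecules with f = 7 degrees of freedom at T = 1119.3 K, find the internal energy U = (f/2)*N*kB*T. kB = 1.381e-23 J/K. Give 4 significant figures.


Step 1: f/2 = 7/2 = 3.5
Step 2: N*kB*T = 7615*1.381e-23*1119.3 = 1.177e-16
Step 3: U = 3.5 * 1.177e-16 = 4.12e-16 J

4.12e-16


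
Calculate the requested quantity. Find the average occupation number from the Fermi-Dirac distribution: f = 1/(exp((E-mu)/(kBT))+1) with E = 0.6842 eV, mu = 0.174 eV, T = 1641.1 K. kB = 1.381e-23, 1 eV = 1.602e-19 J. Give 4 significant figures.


Step 1: (E - mu) = 0.6842 - 0.174 = 0.5102 eV
Step 2: Convert: (E-mu)*eV = 8.173e-20 J
Step 3: x = (E-mu)*eV/(kB*T) = 3.606
Step 4: f = 1/(exp(3.606)+1) = 0.02643

0.02643


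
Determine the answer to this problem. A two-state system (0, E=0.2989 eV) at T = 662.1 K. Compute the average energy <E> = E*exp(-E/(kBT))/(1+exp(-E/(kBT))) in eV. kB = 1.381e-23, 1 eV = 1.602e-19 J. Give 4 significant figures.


Step 1: beta*E = 0.2989*1.602e-19/(1.381e-23*662.1) = 5.237
Step 2: exp(-beta*E) = 0.005317
Step 3: <E> = 0.2989*0.005317/(1+0.005317) = 0.001581 eV

0.001581


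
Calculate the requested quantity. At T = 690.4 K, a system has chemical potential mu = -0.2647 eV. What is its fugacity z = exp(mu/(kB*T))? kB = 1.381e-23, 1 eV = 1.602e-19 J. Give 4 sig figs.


Step 1: Convert mu to Joules: -0.2647*1.602e-19 = -4.24e-20 J
Step 2: kB*T = 1.381e-23*690.4 = 9.534e-21 J
Step 3: mu/(kB*T) = -4.448
Step 4: z = exp(-4.448) = 0.01171

0.01171


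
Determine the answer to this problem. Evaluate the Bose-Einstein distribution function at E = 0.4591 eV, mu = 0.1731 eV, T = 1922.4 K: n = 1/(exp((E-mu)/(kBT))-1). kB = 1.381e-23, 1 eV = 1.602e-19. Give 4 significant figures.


Step 1: (E - mu) = 0.286 eV
Step 2: x = (E-mu)*eV/(kB*T) = 0.286*1.602e-19/(1.381e-23*1922.4) = 1.726
Step 3: exp(x) = 5.617
Step 4: n = 1/(exp(x)-1) = 0.2166

0.2166


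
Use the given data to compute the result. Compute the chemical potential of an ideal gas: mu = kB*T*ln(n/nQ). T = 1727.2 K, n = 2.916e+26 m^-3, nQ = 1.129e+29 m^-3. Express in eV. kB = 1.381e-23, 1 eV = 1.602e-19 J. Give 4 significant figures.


Step 1: n/nQ = 2.916e+26/1.129e+29 = 0.002583
Step 2: ln(n/nQ) = -5.959
Step 3: mu = kB*T*ln(n/nQ) = 2.385e-20*-5.959 = -1.421e-19 J
Step 4: Convert to eV: -1.421e-19/1.602e-19 = -0.8872 eV

-0.8872


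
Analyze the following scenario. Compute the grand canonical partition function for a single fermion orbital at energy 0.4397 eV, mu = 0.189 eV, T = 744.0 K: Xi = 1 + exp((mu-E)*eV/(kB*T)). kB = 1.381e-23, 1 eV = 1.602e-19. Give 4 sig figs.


Step 1: (mu - E) = 0.189 - 0.4397 = -0.2507 eV
Step 2: x = (mu-E)*eV/(kB*T) = -0.2507*1.602e-19/(1.381e-23*744.0) = -3.909
Step 3: exp(x) = 0.02006
Step 4: Xi = 1 + 0.02006 = 1.02

1.02


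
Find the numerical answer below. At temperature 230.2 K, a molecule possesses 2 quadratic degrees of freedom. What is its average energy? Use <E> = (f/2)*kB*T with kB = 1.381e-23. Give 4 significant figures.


Step 1: f/2 = 2/2 = 1
Step 2: kB*T = 1.381e-23 * 230.2 = 3.179e-21
Step 3: <E> = 1 * 3.179e-21 = 3.179e-21 J

3.179e-21


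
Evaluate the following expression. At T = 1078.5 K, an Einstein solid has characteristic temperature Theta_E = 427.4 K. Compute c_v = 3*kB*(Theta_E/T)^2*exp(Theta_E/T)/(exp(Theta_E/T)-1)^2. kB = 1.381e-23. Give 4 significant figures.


Step 1: x = Theta_E/T = 427.4/1078.5 = 0.3963
Step 2: x^2 = 0.157
Step 3: exp(x) = 1.486
Step 4: c_v = 3*1.381e-23*0.157*1.486/(1.486-1)^2 = 4.089e-23

4.089e-23


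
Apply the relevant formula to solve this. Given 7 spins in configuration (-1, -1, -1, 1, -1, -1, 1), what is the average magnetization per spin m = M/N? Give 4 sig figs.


Step 1: Count up spins (+1): 2, down spins (-1): 5
Step 2: Total magnetization M = 2 - 5 = -3
Step 3: m = M/N = -3/7 = -0.4286

-0.4286


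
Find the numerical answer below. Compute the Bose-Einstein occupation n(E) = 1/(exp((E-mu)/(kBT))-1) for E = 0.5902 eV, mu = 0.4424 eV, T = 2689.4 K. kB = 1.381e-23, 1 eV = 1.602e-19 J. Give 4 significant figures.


Step 1: (E - mu) = 0.1478 eV
Step 2: x = (E-mu)*eV/(kB*T) = 0.1478*1.602e-19/(1.381e-23*2689.4) = 0.6375
Step 3: exp(x) = 1.892
Step 4: n = 1/(exp(x)-1) = 1.121

1.121


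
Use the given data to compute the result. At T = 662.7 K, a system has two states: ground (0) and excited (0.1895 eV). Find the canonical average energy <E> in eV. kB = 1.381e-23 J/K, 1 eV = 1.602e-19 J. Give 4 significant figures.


Step 1: beta*E = 0.1895*1.602e-19/(1.381e-23*662.7) = 3.317
Step 2: exp(-beta*E) = 0.03626
Step 3: <E> = 0.1895*0.03626/(1+0.03626) = 0.00663 eV

0.00663


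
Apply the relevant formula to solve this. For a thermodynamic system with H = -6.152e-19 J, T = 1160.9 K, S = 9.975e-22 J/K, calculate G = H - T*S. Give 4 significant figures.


Step 1: T*S = 1160.9 * 9.975e-22 = 1.158e-18 J
Step 2: G = H - T*S = -6.152e-19 - 1.158e-18
Step 3: G = -1.773e-18 J

-1.773e-18


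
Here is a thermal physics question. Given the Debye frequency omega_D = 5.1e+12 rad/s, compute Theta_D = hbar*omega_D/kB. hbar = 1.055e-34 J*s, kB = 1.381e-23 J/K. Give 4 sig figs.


Step 1: hbar*omega_D = 1.055e-34 * 5.1e+12 = 5.381e-22 J
Step 2: Theta_D = 5.381e-22 / 1.381e-23
Step 3: Theta_D = 38.96 K

38.96


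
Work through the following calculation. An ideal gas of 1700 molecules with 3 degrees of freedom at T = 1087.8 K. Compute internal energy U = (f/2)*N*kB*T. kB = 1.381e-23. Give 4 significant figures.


Step 1: f/2 = 3/2 = 1.5
Step 2: N*kB*T = 1700*1.381e-23*1087.8 = 2.554e-17
Step 3: U = 1.5 * 2.554e-17 = 3.831e-17 J

3.831e-17


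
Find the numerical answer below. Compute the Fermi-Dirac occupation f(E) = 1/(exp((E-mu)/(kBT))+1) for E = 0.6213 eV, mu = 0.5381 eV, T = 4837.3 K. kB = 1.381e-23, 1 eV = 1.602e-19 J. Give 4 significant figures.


Step 1: (E - mu) = 0.6213 - 0.5381 = 0.0832 eV
Step 2: Convert: (E-mu)*eV = 1.333e-20 J
Step 3: x = (E-mu)*eV/(kB*T) = 0.1995
Step 4: f = 1/(exp(0.1995)+1) = 0.4503

0.4503


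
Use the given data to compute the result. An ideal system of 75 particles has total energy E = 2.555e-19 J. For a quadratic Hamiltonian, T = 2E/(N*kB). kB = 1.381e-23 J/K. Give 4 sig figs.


Step 1: Numerator = 2*E = 2*2.555e-19 = 5.11e-19 J
Step 2: Denominator = N*kB = 75*1.381e-23 = 1.036e-21
Step 3: T = 5.11e-19 / 1.036e-21 = 493.4 K

493.4


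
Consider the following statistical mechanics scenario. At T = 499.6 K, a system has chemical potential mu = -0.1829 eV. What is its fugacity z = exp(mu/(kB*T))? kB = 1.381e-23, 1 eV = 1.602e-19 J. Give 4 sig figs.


Step 1: Convert mu to Joules: -0.1829*1.602e-19 = -2.93e-20 J
Step 2: kB*T = 1.381e-23*499.6 = 6.899e-21 J
Step 3: mu/(kB*T) = -4.247
Step 4: z = exp(-4.247) = 0.01431

0.01431


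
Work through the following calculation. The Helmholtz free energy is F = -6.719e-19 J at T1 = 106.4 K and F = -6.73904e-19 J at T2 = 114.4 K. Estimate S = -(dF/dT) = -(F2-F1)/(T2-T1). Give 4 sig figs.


Step 1: dF = F2 - F1 = -6.73904e-19 - (-6.719e-19) = -2.004e-21 J
Step 2: dT = T2 - T1 = 114.4 - 106.4 = 8 K
Step 3: S = -dF/dT = -(-2.004e-21)/8 = 2.505e-22 J/K

2.505e-22


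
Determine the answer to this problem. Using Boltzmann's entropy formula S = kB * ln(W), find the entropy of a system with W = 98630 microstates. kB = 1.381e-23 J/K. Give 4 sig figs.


Step 1: ln(W) = ln(98630) = 11.5
Step 2: S = kB * ln(W) = 1.381e-23 * 11.5
Step 3: S = 1.588e-22 J/K

1.588e-22


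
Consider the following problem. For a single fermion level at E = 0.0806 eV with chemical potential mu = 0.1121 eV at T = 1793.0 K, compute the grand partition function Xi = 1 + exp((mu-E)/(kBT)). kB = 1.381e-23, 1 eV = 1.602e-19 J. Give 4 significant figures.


Step 1: (mu - E) = 0.1121 - 0.0806 = 0.0315 eV
Step 2: x = (mu-E)*eV/(kB*T) = 0.0315*1.602e-19/(1.381e-23*1793.0) = 0.2038
Step 3: exp(x) = 1.226
Step 4: Xi = 1 + 1.226 = 2.226

2.226


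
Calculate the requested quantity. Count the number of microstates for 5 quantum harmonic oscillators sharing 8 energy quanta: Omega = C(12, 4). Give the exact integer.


Step 1: Use binomial coefficient C(12, 4)
Step 2: Numerator = 12! / 8!
Step 3: Denominator = 4!
Step 4: Omega = 495

495


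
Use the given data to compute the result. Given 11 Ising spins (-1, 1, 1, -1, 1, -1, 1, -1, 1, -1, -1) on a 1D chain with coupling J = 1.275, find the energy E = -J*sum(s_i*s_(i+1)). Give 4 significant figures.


Step 1: Nearest-neighbor products: -1, 1, -1, -1, -1, -1, -1, -1, -1, 1
Step 2: Sum of products = -6
Step 3: E = -1.275 * -6 = 7.65

7.65


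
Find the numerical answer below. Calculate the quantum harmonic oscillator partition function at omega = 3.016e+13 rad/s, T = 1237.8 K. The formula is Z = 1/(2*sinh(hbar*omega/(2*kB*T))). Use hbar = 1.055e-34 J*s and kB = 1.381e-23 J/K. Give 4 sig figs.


Step 1: Compute x = hbar*omega/(kB*T) = 1.055e-34*3.016e+13/(1.381e-23*1237.8) = 0.1861
Step 2: x/2 = 0.09307
Step 3: sinh(x/2) = 0.0932
Step 4: Z = 1/(2*0.0932) = 5.365

5.365


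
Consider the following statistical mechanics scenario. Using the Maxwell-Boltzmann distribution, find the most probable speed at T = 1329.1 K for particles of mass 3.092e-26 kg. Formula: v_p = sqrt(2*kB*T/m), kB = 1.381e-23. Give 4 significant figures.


Step 1: Numerator = 2*kB*T = 2*1.381e-23*1329.1 = 3.671e-20
Step 2: Ratio = 3.671e-20 / 3.092e-26 = 1.187e+06
Step 3: v_p = sqrt(1.187e+06) = 1090 m/s

1090


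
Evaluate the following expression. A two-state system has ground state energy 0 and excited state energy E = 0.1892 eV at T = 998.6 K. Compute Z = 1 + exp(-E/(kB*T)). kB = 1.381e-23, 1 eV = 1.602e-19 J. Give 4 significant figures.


Step 1: Compute beta*E = E*eV/(kB*T) = 0.1892*1.602e-19/(1.381e-23*998.6) = 2.198
Step 2: exp(-beta*E) = exp(-2.198) = 0.111
Step 3: Z = 1 + 0.111 = 1.111

1.111


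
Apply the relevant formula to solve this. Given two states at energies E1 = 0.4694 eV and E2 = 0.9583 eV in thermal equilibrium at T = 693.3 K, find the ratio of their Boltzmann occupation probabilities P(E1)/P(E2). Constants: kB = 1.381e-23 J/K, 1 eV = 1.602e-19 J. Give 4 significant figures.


Step 1: Compute energy difference dE = E1 - E2 = 0.4694 - 0.9583 = -0.4889 eV
Step 2: Convert to Joules: dE_J = -0.4889 * 1.602e-19 = -7.832e-20 J
Step 3: Compute exponent = -dE_J / (kB * T) = -(-7.832e-20) / (1.381e-23 * 693.3) = 8.18
Step 4: P(E1)/P(E2) = exp(8.18) = 3570

3570


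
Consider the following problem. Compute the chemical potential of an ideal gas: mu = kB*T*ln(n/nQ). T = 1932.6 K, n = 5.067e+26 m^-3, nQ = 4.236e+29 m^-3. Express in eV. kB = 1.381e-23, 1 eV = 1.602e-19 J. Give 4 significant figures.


Step 1: n/nQ = 5.067e+26/4.236e+29 = 0.001196
Step 2: ln(n/nQ) = -6.729
Step 3: mu = kB*T*ln(n/nQ) = 2.669e-20*-6.729 = -1.796e-19 J
Step 4: Convert to eV: -1.796e-19/1.602e-19 = -1.121 eV

-1.121


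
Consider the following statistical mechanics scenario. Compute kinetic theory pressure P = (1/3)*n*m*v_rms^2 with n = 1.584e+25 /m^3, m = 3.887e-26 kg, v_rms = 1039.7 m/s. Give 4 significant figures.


Step 1: v_rms^2 = 1039.7^2 = 1.081e+06
Step 2: n*m = 1.584e+25*3.887e-26 = 0.6157
Step 3: P = (1/3)*0.6157*1.081e+06 = 2.219e+05 Pa

2.219e+05


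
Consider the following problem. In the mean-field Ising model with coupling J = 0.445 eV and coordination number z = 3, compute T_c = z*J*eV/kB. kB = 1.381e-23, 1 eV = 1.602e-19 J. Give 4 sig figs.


Step 1: z*J = 3*0.445 = 1.335 eV
Step 2: Convert to Joules: 1.335*1.602e-19 = 2.139e-19 J
Step 3: T_c = 2.139e-19 / 1.381e-23 = 1.549e+04 K

1.549e+04


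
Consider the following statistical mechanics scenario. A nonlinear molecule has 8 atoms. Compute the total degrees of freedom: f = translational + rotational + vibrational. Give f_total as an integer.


Step 1: Translational DOF = 3
Step 2: Rotational DOF (nonlinear) = 3
Step 3: Vibrational DOF = 3*8 - 6 = 18
Step 4: Total = 3 + 3 + 18 = 24

24


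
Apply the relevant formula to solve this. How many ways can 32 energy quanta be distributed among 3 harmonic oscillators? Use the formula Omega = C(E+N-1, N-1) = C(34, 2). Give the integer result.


Step 1: Use binomial coefficient C(34, 2)
Step 2: Numerator = 34! / 32!
Step 3: Denominator = 2!
Step 4: Omega = 561

561


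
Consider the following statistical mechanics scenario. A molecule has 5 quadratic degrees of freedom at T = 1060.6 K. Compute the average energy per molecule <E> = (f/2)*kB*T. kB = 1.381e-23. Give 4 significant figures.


Step 1: f/2 = 5/2 = 2.5
Step 2: kB*T = 1.381e-23 * 1060.6 = 1.465e-20
Step 3: <E> = 2.5 * 1.465e-20 = 3.662e-20 J

3.662e-20


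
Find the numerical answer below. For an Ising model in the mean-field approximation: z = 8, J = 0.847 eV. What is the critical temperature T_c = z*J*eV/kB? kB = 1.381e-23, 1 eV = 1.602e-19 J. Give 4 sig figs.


Step 1: z*J = 8*0.847 = 6.776 eV
Step 2: Convert to Joules: 6.776*1.602e-19 = 1.086e-18 J
Step 3: T_c = 1.086e-18 / 1.381e-23 = 7.86e+04 K

7.86e+04


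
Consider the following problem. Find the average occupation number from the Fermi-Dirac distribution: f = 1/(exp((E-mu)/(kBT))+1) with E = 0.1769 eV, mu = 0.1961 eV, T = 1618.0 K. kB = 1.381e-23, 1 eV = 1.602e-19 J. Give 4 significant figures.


Step 1: (E - mu) = 0.1769 - 0.1961 = -0.0192 eV
Step 2: Convert: (E-mu)*eV = -3.076e-21 J
Step 3: x = (E-mu)*eV/(kB*T) = -0.1377
Step 4: f = 1/(exp(-0.1377)+1) = 0.5344

0.5344


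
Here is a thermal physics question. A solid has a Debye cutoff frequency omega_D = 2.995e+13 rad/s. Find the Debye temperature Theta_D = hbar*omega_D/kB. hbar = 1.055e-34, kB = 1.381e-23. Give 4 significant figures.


Step 1: hbar*omega_D = 1.055e-34 * 2.995e+13 = 3.16e-21 J
Step 2: Theta_D = 3.16e-21 / 1.381e-23
Step 3: Theta_D = 228.8 K

228.8


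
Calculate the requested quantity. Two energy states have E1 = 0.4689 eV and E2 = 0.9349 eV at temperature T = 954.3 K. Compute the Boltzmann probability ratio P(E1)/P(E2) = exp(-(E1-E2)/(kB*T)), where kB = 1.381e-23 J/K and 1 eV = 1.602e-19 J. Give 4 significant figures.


Step 1: Compute energy difference dE = E1 - E2 = 0.4689 - 0.9349 = -0.466 eV
Step 2: Convert to Joules: dE_J = -0.466 * 1.602e-19 = -7.465e-20 J
Step 3: Compute exponent = -dE_J / (kB * T) = -(-7.465e-20) / (1.381e-23 * 954.3) = 5.665
Step 4: P(E1)/P(E2) = exp(5.665) = 288.5

288.5


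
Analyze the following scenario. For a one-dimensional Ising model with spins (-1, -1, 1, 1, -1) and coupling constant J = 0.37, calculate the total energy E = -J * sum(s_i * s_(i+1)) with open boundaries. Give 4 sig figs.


Step 1: Nearest-neighbor products: 1, -1, 1, -1
Step 2: Sum of products = 0
Step 3: E = -0.37 * 0 = 0

0


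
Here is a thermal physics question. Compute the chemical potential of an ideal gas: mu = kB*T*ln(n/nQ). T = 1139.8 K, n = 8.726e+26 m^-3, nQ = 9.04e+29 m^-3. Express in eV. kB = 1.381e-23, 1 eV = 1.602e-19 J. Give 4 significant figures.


Step 1: n/nQ = 8.726e+26/9.04e+29 = 0.0009653
Step 2: ln(n/nQ) = -6.943
Step 3: mu = kB*T*ln(n/nQ) = 1.574e-20*-6.943 = -1.093e-19 J
Step 4: Convert to eV: -1.093e-19/1.602e-19 = -0.6822 eV

-0.6822


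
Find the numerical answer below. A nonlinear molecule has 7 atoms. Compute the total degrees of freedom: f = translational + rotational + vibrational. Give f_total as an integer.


Step 1: Translational DOF = 3
Step 2: Rotational DOF (nonlinear) = 3
Step 3: Vibrational DOF = 3*7 - 6 = 15
Step 4: Total = 3 + 3 + 15 = 21

21


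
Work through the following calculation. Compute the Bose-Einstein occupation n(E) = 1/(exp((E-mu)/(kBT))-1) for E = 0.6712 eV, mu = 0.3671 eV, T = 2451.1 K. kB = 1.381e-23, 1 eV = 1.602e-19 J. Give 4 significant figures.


Step 1: (E - mu) = 0.3041 eV
Step 2: x = (E-mu)*eV/(kB*T) = 0.3041*1.602e-19/(1.381e-23*2451.1) = 1.439
Step 3: exp(x) = 4.217
Step 4: n = 1/(exp(x)-1) = 0.3108

0.3108


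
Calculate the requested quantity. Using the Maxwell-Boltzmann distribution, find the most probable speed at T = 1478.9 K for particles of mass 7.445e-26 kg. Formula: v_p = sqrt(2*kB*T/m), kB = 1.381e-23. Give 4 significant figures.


Step 1: Numerator = 2*kB*T = 2*1.381e-23*1478.9 = 4.085e-20
Step 2: Ratio = 4.085e-20 / 7.445e-26 = 5.487e+05
Step 3: v_p = sqrt(5.487e+05) = 740.7 m/s

740.7


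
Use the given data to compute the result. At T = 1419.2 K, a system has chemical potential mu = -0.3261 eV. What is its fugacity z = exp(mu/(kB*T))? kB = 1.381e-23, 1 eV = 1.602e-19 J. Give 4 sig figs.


Step 1: Convert mu to Joules: -0.3261*1.602e-19 = -5.224e-20 J
Step 2: kB*T = 1.381e-23*1419.2 = 1.96e-20 J
Step 3: mu/(kB*T) = -2.665
Step 4: z = exp(-2.665) = 0.06957

0.06957


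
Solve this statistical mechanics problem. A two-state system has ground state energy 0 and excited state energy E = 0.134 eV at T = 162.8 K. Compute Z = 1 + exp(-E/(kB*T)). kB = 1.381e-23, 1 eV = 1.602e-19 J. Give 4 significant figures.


Step 1: Compute beta*E = E*eV/(kB*T) = 0.134*1.602e-19/(1.381e-23*162.8) = 9.548
Step 2: exp(-beta*E) = exp(-9.548) = 7.133e-05
Step 3: Z = 1 + 7.133e-05 = 1

1


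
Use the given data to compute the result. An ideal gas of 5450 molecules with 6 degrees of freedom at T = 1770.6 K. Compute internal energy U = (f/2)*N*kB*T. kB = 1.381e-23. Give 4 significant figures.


Step 1: f/2 = 6/2 = 3.0
Step 2: N*kB*T = 5450*1.381e-23*1770.6 = 1.333e-16
Step 3: U = 3.0 * 1.333e-16 = 3.998e-16 J

3.998e-16


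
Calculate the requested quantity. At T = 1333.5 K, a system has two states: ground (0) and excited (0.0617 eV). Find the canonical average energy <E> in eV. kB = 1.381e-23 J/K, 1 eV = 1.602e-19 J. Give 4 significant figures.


Step 1: beta*E = 0.0617*1.602e-19/(1.381e-23*1333.5) = 0.5367
Step 2: exp(-beta*E) = 0.5847
Step 3: <E> = 0.0617*0.5847/(1+0.5847) = 0.02276 eV

0.02276


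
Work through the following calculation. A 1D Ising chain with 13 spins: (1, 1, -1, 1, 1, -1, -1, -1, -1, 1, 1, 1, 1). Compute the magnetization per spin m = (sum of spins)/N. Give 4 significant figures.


Step 1: Count up spins (+1): 8, down spins (-1): 5
Step 2: Total magnetization M = 8 - 5 = 3
Step 3: m = M/N = 3/13 = 0.2308

0.2308


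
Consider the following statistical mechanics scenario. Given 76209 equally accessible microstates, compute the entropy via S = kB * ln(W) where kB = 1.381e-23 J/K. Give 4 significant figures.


Step 1: ln(W) = ln(76209) = 11.24
Step 2: S = kB * ln(W) = 1.381e-23 * 11.24
Step 3: S = 1.552e-22 J/K

1.552e-22


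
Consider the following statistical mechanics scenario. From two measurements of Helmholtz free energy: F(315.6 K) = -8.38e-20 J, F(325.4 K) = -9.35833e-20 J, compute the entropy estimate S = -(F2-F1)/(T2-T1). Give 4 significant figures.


Step 1: dF = F2 - F1 = -9.35833e-20 - (-8.38e-20) = -9.7833e-21 J
Step 2: dT = T2 - T1 = 325.4 - 315.6 = 9.8 K
Step 3: S = -dF/dT = -(-9.7833e-21)/9.8 = 9.983e-22 J/K

9.983e-22


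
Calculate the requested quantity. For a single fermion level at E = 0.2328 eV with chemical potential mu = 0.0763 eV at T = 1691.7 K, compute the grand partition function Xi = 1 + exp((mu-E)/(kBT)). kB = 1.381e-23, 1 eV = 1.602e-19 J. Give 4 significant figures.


Step 1: (mu - E) = 0.0763 - 0.2328 = -0.1565 eV
Step 2: x = (mu-E)*eV/(kB*T) = -0.1565*1.602e-19/(1.381e-23*1691.7) = -1.073
Step 3: exp(x) = 0.3419
Step 4: Xi = 1 + 0.3419 = 1.342

1.342


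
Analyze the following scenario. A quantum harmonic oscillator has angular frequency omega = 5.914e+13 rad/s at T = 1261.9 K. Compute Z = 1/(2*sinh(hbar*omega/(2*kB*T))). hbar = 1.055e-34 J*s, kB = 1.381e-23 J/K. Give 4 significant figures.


Step 1: Compute x = hbar*omega/(kB*T) = 1.055e-34*5.914e+13/(1.381e-23*1261.9) = 0.358
Step 2: x/2 = 0.179
Step 3: sinh(x/2) = 0.18
Step 4: Z = 1/(2*0.18) = 2.778

2.778


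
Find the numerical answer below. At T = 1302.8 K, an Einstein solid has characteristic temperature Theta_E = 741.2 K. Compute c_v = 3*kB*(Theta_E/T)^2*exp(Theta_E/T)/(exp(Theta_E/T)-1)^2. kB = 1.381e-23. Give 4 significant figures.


Step 1: x = Theta_E/T = 741.2/1302.8 = 0.5689
Step 2: x^2 = 0.3237
Step 3: exp(x) = 1.766
Step 4: c_v = 3*1.381e-23*0.3237*1.766/(1.766-1)^2 = 4.033e-23

4.033e-23


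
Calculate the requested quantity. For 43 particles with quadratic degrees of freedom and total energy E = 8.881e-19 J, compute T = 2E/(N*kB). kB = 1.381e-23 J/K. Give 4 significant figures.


Step 1: Numerator = 2*E = 2*8.881e-19 = 1.776e-18 J
Step 2: Denominator = N*kB = 43*1.381e-23 = 5.938e-22
Step 3: T = 1.776e-18 / 5.938e-22 = 2991 K

2991


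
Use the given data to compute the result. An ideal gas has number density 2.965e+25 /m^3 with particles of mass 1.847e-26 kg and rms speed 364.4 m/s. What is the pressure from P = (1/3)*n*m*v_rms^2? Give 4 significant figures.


Step 1: v_rms^2 = 364.4^2 = 1.328e+05
Step 2: n*m = 2.965e+25*1.847e-26 = 0.5476
Step 3: P = (1/3)*0.5476*1.328e+05 = 2.424e+04 Pa

2.424e+04


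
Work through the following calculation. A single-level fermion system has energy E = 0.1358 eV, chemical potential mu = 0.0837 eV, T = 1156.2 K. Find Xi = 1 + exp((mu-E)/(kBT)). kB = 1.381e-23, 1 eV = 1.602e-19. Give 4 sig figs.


Step 1: (mu - E) = 0.0837 - 0.1358 = -0.0521 eV
Step 2: x = (mu-E)*eV/(kB*T) = -0.0521*1.602e-19/(1.381e-23*1156.2) = -0.5227
Step 3: exp(x) = 0.5929
Step 4: Xi = 1 + 0.5929 = 1.593

1.593


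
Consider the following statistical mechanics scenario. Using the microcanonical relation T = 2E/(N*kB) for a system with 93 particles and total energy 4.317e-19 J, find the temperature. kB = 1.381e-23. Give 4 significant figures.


Step 1: Numerator = 2*E = 2*4.317e-19 = 8.634e-19 J
Step 2: Denominator = N*kB = 93*1.381e-23 = 1.284e-21
Step 3: T = 8.634e-19 / 1.284e-21 = 672.3 K

672.3


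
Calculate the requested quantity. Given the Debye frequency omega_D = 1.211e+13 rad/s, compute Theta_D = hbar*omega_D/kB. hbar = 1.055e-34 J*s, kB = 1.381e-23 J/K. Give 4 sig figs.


Step 1: hbar*omega_D = 1.055e-34 * 1.211e+13 = 1.278e-21 J
Step 2: Theta_D = 1.278e-21 / 1.381e-23
Step 3: Theta_D = 92.51 K

92.51


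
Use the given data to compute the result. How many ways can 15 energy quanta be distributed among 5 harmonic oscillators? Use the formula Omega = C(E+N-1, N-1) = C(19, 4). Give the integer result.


Step 1: Use binomial coefficient C(19, 4)
Step 2: Numerator = 19! / 15!
Step 3: Denominator = 4!
Step 4: Omega = 3876

3876


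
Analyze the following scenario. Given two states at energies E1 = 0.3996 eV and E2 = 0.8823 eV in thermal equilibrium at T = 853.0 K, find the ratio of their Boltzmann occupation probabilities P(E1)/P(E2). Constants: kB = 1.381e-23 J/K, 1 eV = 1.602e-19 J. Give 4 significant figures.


Step 1: Compute energy difference dE = E1 - E2 = 0.3996 - 0.8823 = -0.4827 eV
Step 2: Convert to Joules: dE_J = -0.4827 * 1.602e-19 = -7.733e-20 J
Step 3: Compute exponent = -dE_J / (kB * T) = -(-7.733e-20) / (1.381e-23 * 853.0) = 6.564
Step 4: P(E1)/P(E2) = exp(6.564) = 709.4

709.4


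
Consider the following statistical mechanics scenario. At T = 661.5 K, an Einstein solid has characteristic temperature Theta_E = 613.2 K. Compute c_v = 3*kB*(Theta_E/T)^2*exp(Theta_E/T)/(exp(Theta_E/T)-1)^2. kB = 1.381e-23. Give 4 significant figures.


Step 1: x = Theta_E/T = 613.2/661.5 = 0.927
Step 2: x^2 = 0.8593
Step 3: exp(x) = 2.527
Step 4: c_v = 3*1.381e-23*0.8593*2.527/(2.527-1)^2 = 3.859e-23

3.859e-23


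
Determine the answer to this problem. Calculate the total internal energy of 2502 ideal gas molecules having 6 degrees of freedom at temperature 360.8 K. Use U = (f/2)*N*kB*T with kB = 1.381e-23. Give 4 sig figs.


Step 1: f/2 = 6/2 = 3.0
Step 2: N*kB*T = 2502*1.381e-23*360.8 = 1.247e-17
Step 3: U = 3.0 * 1.247e-17 = 3.74e-17 J

3.74e-17


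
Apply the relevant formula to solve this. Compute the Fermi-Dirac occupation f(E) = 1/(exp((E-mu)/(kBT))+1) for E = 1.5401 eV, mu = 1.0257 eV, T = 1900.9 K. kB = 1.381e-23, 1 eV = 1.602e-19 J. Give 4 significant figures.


Step 1: (E - mu) = 1.5401 - 1.0257 = 0.5144 eV
Step 2: Convert: (E-mu)*eV = 8.241e-20 J
Step 3: x = (E-mu)*eV/(kB*T) = 3.139
Step 4: f = 1/(exp(3.139)+1) = 0.04152

0.04152


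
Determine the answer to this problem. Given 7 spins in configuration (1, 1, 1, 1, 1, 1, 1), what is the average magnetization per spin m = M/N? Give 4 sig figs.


Step 1: Count up spins (+1): 7, down spins (-1): 0
Step 2: Total magnetization M = 7 - 0 = 7
Step 3: m = M/N = 7/7 = 1

1


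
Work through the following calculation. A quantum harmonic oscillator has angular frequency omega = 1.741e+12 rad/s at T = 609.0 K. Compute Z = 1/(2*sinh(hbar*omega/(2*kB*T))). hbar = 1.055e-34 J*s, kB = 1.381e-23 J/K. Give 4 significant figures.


Step 1: Compute x = hbar*omega/(kB*T) = 1.055e-34*1.741e+12/(1.381e-23*609.0) = 0.02184
Step 2: x/2 = 0.01092
Step 3: sinh(x/2) = 0.01092
Step 4: Z = 1/(2*0.01092) = 45.79

45.79


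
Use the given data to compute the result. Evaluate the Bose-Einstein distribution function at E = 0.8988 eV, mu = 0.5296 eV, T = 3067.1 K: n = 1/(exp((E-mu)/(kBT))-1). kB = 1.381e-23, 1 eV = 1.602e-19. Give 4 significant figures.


Step 1: (E - mu) = 0.3692 eV
Step 2: x = (E-mu)*eV/(kB*T) = 0.3692*1.602e-19/(1.381e-23*3067.1) = 1.396
Step 3: exp(x) = 4.041
Step 4: n = 1/(exp(x)-1) = 0.3289

0.3289


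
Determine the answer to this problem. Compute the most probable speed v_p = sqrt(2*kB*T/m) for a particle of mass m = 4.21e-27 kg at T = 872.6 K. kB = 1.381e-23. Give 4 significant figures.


Step 1: Numerator = 2*kB*T = 2*1.381e-23*872.6 = 2.41e-20
Step 2: Ratio = 2.41e-20 / 4.21e-27 = 5.725e+06
Step 3: v_p = sqrt(5.725e+06) = 2393 m/s

2393


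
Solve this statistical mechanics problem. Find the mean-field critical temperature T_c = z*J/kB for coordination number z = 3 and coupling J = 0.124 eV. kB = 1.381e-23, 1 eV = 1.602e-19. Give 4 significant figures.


Step 1: z*J = 3*0.124 = 0.372 eV
Step 2: Convert to Joules: 0.372*1.602e-19 = 5.959e-20 J
Step 3: T_c = 5.959e-20 / 1.381e-23 = 4315 K

4315


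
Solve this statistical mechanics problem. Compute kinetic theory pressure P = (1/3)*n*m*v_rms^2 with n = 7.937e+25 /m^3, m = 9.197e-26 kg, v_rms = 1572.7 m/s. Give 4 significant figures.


Step 1: v_rms^2 = 1572.7^2 = 2.473e+06
Step 2: n*m = 7.937e+25*9.197e-26 = 7.3
Step 3: P = (1/3)*7.3*2.473e+06 = 6.018e+06 Pa

6.018e+06


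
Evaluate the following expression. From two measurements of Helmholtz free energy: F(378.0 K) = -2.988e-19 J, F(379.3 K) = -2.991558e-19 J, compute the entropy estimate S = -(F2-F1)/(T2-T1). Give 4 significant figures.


Step 1: dF = F2 - F1 = -2.991558e-19 - (-2.988e-19) = -3.558e-22 J
Step 2: dT = T2 - T1 = 379.3 - 378.0 = 1.3 K
Step 3: S = -dF/dT = -(-3.558e-22)/1.3 = 2.737e-22 J/K

2.737e-22


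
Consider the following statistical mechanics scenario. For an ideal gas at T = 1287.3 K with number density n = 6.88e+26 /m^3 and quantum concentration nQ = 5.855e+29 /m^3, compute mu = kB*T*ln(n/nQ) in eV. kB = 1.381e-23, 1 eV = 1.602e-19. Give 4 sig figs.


Step 1: n/nQ = 6.88e+26/5.855e+29 = 0.001175
Step 2: ln(n/nQ) = -6.746
Step 3: mu = kB*T*ln(n/nQ) = 1.778e-20*-6.746 = -1.199e-19 J
Step 4: Convert to eV: -1.199e-19/1.602e-19 = -0.7487 eV

-0.7487


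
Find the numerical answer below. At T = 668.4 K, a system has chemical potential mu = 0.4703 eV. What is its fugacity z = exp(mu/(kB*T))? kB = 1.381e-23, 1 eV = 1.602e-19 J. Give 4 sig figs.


Step 1: Convert mu to Joules: 0.4703*1.602e-19 = 7.534e-20 J
Step 2: kB*T = 1.381e-23*668.4 = 9.231e-21 J
Step 3: mu/(kB*T) = 8.162
Step 4: z = exp(8.162) = 3506

3506


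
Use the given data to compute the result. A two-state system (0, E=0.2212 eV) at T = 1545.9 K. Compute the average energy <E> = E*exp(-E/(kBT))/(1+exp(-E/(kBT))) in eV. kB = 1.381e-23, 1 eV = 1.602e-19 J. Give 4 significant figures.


Step 1: beta*E = 0.2212*1.602e-19/(1.381e-23*1545.9) = 1.66
Step 2: exp(-beta*E) = 0.1902
Step 3: <E> = 0.2212*0.1902/(1+0.1902) = 0.03534 eV

0.03534


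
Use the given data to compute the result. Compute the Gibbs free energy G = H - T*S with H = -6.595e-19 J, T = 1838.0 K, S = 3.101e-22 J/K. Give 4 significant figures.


Step 1: T*S = 1838.0 * 3.101e-22 = 5.7e-19 J
Step 2: G = H - T*S = -6.595e-19 - 5.7e-19
Step 3: G = -1.229e-18 J

-1.229e-18


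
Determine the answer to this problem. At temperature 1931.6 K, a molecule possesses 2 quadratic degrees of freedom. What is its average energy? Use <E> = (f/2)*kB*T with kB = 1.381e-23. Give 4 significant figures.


Step 1: f/2 = 2/2 = 1
Step 2: kB*T = 1.381e-23 * 1931.6 = 2.668e-20
Step 3: <E> = 1 * 2.668e-20 = 2.668e-20 J

2.668e-20


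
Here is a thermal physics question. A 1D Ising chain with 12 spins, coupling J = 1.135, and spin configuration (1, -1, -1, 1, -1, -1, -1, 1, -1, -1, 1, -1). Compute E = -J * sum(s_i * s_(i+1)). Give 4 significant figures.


Step 1: Nearest-neighbor products: -1, 1, -1, -1, 1, 1, -1, -1, 1, -1, -1
Step 2: Sum of products = -3
Step 3: E = -1.135 * -3 = 3.405

3.405


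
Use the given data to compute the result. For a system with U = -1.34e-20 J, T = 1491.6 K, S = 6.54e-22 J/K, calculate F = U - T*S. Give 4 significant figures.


Step 1: T*S = 1491.6 * 6.54e-22 = 9.755e-19 J
Step 2: F = U - T*S = -1.34e-20 - 9.755e-19
Step 3: F = -9.889e-19 J

-9.889e-19


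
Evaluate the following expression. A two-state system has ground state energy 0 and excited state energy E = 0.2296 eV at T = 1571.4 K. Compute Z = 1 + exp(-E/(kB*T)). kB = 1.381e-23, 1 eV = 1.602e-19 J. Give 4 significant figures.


Step 1: Compute beta*E = E*eV/(kB*T) = 0.2296*1.602e-19/(1.381e-23*1571.4) = 1.695
Step 2: exp(-beta*E) = exp(-1.695) = 0.1836
Step 3: Z = 1 + 0.1836 = 1.184

1.184


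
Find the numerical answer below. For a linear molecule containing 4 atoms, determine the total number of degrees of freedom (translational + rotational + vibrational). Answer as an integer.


Step 1: Translational DOF = 3
Step 2: Rotational DOF (linear) = 2
Step 3: Vibrational DOF = 3*4 - 5 = 7
Step 4: Total = 3 + 2 + 7 = 12

12


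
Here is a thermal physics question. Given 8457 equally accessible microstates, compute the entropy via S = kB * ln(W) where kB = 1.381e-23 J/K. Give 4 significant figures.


Step 1: ln(W) = ln(8457) = 9.043
Step 2: S = kB * ln(W) = 1.381e-23 * 9.043
Step 3: S = 1.249e-22 J/K

1.249e-22


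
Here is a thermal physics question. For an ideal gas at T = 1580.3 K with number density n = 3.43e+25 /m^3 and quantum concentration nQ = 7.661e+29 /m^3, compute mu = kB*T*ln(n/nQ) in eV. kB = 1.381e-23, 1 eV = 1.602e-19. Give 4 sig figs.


Step 1: n/nQ = 3.43e+25/7.661e+29 = 4.477e-05
Step 2: ln(n/nQ) = -10.01
Step 3: mu = kB*T*ln(n/nQ) = 2.182e-20*-10.01 = -2.185e-19 J
Step 4: Convert to eV: -2.185e-19/1.602e-19 = -1.364 eV

-1.364


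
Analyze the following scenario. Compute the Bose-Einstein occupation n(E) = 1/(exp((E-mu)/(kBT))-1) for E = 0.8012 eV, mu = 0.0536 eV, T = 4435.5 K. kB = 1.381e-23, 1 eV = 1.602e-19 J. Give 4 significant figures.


Step 1: (E - mu) = 0.7476 eV
Step 2: x = (E-mu)*eV/(kB*T) = 0.7476*1.602e-19/(1.381e-23*4435.5) = 1.955
Step 3: exp(x) = 7.065
Step 4: n = 1/(exp(x)-1) = 0.1649

0.1649


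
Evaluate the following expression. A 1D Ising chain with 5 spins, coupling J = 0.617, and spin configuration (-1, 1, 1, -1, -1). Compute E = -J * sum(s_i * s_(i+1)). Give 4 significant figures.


Step 1: Nearest-neighbor products: -1, 1, -1, 1
Step 2: Sum of products = 0
Step 3: E = -0.617 * 0 = 0

0


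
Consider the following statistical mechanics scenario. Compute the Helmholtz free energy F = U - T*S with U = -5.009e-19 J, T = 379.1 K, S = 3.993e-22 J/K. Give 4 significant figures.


Step 1: T*S = 379.1 * 3.993e-22 = 1.514e-19 J
Step 2: F = U - T*S = -5.009e-19 - 1.514e-19
Step 3: F = -6.523e-19 J

-6.523e-19


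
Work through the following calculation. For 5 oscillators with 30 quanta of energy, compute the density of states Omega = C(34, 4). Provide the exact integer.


Step 1: Use binomial coefficient C(34, 4)
Step 2: Numerator = 34! / 30!
Step 3: Denominator = 4!
Step 4: Omega = 46376

46376


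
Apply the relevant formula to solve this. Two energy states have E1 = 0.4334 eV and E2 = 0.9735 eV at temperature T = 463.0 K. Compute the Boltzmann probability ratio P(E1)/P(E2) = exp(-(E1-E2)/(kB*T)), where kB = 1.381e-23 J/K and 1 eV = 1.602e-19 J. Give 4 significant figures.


Step 1: Compute energy difference dE = E1 - E2 = 0.4334 - 0.9735 = -0.5401 eV
Step 2: Convert to Joules: dE_J = -0.5401 * 1.602e-19 = -8.652e-20 J
Step 3: Compute exponent = -dE_J / (kB * T) = -(-8.652e-20) / (1.381e-23 * 463.0) = 13.53
Step 4: P(E1)/P(E2) = exp(13.53) = 7.531e+05

7.531e+05


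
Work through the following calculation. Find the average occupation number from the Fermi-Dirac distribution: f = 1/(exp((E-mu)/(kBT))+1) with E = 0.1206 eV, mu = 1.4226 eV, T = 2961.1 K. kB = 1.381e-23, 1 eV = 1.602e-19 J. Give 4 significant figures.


Step 1: (E - mu) = 0.1206 - 1.4226 = -1.302 eV
Step 2: Convert: (E-mu)*eV = -2.086e-19 J
Step 3: x = (E-mu)*eV/(kB*T) = -5.101
Step 4: f = 1/(exp(-5.101)+1) = 0.9939

0.9939


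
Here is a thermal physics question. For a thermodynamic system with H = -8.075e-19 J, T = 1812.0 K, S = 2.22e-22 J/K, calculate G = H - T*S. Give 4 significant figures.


Step 1: T*S = 1812.0 * 2.22e-22 = 4.023e-19 J
Step 2: G = H - T*S = -8.075e-19 - 4.023e-19
Step 3: G = -1.21e-18 J

-1.21e-18
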